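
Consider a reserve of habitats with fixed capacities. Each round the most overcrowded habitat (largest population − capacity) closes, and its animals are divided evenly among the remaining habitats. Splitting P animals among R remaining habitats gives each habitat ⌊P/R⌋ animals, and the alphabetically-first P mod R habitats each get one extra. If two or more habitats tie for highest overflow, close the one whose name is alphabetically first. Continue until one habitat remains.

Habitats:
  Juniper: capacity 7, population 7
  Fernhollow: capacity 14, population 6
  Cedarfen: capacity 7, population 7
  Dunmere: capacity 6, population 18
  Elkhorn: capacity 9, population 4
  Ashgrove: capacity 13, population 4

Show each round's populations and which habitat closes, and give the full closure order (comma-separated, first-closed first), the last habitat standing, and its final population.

Closure order: Dunmere, Cedarfen, Juniper, Elkhorn, Ashgrove
Last habitat: Fernhollow with 46 animals

Round 1: Ashgrove=4 Cedarfen=7 Dunmere=18 Elkhorn=4 Fernhollow=6 Juniper=7 → close Dunmere (overflow 12)
  18÷5 = 3 each, +1 to first 3
Round 2: Ashgrove=8 Cedarfen=11 Elkhorn=8 Fernhollow=9 Juniper=10 → close Cedarfen (overflow 4)
  11÷4 = 2 each, +1 to first 3
Round 3: Ashgrove=11 Elkhorn=11 Fernhollow=12 Juniper=12 → close Juniper (overflow 5)
  12÷3 = 4 each, +1 to first 0
Round 4: Ashgrove=15 Elkhorn=15 Fernhollow=16 → close Elkhorn (overflow 6)
  15÷2 = 7 each, +1 to first 1
Round 5: Ashgrove=23 Fernhollow=23 → close Ashgrove (overflow 10)
  23÷1 = 23 each, +1 to first 0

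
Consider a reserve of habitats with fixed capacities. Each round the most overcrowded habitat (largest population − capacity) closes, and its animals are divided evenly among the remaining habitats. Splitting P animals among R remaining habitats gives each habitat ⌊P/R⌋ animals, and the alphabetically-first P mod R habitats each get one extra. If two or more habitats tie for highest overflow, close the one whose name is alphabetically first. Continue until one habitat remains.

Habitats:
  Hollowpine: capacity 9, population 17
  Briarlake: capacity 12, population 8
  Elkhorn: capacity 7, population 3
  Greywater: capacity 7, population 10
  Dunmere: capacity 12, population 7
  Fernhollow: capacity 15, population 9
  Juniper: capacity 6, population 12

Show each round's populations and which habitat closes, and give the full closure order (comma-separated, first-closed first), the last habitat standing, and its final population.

Closure order: Hollowpine, Juniper, Greywater, Briarlake, Elkhorn, Dunmere
Last habitat: Fernhollow with 66 animals

Round 1: Briarlake=8 Dunmere=7 Elkhorn=3 Fernhollow=9 Greywater=10 Hollowpine=17 Juniper=12 → close Hollowpine (overflow 8)
  17÷6 = 2 each, +1 to first 5
Round 2: Briarlake=11 Dunmere=10 Elkhorn=6 Fernhollow=12 Greywater=13 Juniper=14 → close Juniper (overflow 8)
  14÷5 = 2 each, +1 to first 4
Round 3: Briarlake=14 Dunmere=13 Elkhorn=9 Fernhollow=15 Greywater=15 → close Greywater (overflow 8)
  15÷4 = 3 each, +1 to first 3
Round 4: Briarlake=18 Dunmere=17 Elkhorn=13 Fernhollow=18 → close Briarlake (overflow 6)
  18÷3 = 6 each, +1 to first 0
Round 5: Dunmere=23 Elkhorn=19 Fernhollow=24 → close Elkhorn (overflow 12)
  19÷2 = 9 each, +1 to first 1
Round 6: Dunmere=33 Fernhollow=33 → close Dunmere (overflow 21)
  33÷1 = 33 each, +1 to first 0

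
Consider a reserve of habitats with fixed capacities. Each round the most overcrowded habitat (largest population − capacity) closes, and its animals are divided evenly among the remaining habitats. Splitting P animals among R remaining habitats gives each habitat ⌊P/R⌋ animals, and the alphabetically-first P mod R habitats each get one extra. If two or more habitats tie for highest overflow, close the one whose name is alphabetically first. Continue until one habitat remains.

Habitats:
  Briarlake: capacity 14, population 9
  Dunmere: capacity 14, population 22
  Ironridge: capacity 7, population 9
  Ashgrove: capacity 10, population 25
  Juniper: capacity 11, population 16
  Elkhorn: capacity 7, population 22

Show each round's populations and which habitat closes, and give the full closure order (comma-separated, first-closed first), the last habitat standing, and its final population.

Round 1: Ashgrove=25 Briarlake=9 Dunmere=22 Elkhorn=22 Ironridge=9 Juniper=16 → close Ashgrove (overflow 15)
  25÷5 = 5 each, +1 to first 0
Round 2: Briarlake=14 Dunmere=27 Elkhorn=27 Ironridge=14 Juniper=21 → close Elkhorn (overflow 20)
  27÷4 = 6 each, +1 to first 3
Round 3: Briarlake=21 Dunmere=34 Ironridge=21 Juniper=27 → close Dunmere (overflow 20)
  34÷3 = 11 each, +1 to first 1
Round 4: Briarlake=33 Ironridge=32 Juniper=38 → close Juniper (overflow 27)
  38÷2 = 19 each, +1 to first 0
Round 5: Briarlake=52 Ironridge=51 → close Ironridge (overflow 44)
  51÷1 = 51 each, +1 to first 0

Closure order: Ashgrove, Elkhorn, Dunmere, Juniper, Ironridge
Last habitat: Briarlake with 103 animals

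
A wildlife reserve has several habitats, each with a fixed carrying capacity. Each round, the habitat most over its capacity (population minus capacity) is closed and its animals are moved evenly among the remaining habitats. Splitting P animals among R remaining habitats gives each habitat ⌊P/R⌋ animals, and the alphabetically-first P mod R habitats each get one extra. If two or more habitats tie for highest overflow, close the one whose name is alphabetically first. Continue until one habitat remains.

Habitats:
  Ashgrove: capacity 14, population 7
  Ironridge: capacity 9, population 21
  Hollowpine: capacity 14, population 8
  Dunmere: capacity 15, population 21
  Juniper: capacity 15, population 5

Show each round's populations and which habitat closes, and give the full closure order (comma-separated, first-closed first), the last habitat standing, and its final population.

Closure order: Ironridge, Dunmere, Ashgrove, Hollowpine
Last habitat: Juniper with 62 animals

Round 1: Ashgrove=7 Dunmere=21 Hollowpine=8 Ironridge=21 Juniper=5 → close Ironridge (overflow 12)
  21÷4 = 5 each, +1 to first 1
Round 2: Ashgrove=13 Dunmere=26 Hollowpine=13 Juniper=10 → close Dunmere (overflow 11)
  26÷3 = 8 each, +1 to first 2
Round 3: Ashgrove=22 Hollowpine=22 Juniper=18 → close Ashgrove (overflow 8)
  22÷2 = 11 each, +1 to first 0
Round 4: Hollowpine=33 Juniper=29 → close Hollowpine (overflow 19)
  33÷1 = 33 each, +1 to first 0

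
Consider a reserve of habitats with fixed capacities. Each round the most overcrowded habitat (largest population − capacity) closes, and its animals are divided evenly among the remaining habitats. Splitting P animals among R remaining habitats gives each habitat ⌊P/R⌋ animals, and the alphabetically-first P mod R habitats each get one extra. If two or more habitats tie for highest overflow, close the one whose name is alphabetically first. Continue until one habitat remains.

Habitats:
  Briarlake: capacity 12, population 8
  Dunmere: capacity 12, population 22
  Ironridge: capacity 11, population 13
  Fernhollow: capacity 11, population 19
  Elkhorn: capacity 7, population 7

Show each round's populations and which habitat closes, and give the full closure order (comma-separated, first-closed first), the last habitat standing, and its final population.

Closure order: Dunmere, Fernhollow, Ironridge, Elkhorn
Last habitat: Briarlake with 69 animals

Round 1: Briarlake=8 Dunmere=22 Elkhorn=7 Fernhollow=19 Ironridge=13 → close Dunmere (overflow 10)
  22÷4 = 5 each, +1 to first 2
Round 2: Briarlake=14 Elkhorn=13 Fernhollow=24 Ironridge=18 → close Fernhollow (overflow 13)
  24÷3 = 8 each, +1 to first 0
Round 3: Briarlake=22 Elkhorn=21 Ironridge=26 → close Ironridge (overflow 15)
  26÷2 = 13 each, +1 to first 0
Round 4: Briarlake=35 Elkhorn=34 → close Elkhorn (overflow 27)
  34÷1 = 34 each, +1 to first 0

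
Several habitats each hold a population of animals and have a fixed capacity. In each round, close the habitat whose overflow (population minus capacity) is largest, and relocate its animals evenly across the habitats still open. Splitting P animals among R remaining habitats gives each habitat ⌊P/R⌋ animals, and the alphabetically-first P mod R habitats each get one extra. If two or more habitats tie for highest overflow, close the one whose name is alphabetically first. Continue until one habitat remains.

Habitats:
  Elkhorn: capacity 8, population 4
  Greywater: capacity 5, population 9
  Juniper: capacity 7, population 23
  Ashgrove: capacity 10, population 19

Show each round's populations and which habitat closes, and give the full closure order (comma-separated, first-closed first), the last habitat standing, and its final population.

Round 1: Ashgrove=19 Elkhorn=4 Greywater=9 Juniper=23 → close Juniper (overflow 16)
  23÷3 = 7 each, +1 to first 2
Round 2: Ashgrove=27 Elkhorn=12 Greywater=16 → close Ashgrove (overflow 17)
  27÷2 = 13 each, +1 to first 1
Round 3: Elkhorn=26 Greywater=29 → close Greywater (overflow 24)
  29÷1 = 29 each, +1 to first 0

Closure order: Juniper, Ashgrove, Greywater
Last habitat: Elkhorn with 55 animals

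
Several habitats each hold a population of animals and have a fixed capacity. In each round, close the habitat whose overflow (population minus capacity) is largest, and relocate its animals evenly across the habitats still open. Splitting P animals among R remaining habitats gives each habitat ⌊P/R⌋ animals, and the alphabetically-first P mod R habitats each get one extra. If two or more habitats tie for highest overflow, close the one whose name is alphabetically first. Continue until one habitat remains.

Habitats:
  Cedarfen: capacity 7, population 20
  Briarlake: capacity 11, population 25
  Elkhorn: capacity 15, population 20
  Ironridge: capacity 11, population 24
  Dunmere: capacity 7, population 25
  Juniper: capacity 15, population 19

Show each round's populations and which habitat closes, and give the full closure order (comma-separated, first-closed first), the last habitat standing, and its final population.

Closure order: Dunmere, Briarlake, Cedarfen, Ironridge, Elkhorn
Last habitat: Juniper with 133 animals

Round 1: Briarlake=25 Cedarfen=20 Dunmere=25 Elkhorn=20 Ironridge=24 Juniper=19 → close Dunmere (overflow 18)
  25÷5 = 5 each, +1 to first 0
Round 2: Briarlake=30 Cedarfen=25 Elkhorn=25 Ironridge=29 Juniper=24 → close Briarlake (overflow 19)
  30÷4 = 7 each, +1 to first 2
Round 3: Cedarfen=33 Elkhorn=33 Ironridge=36 Juniper=31 → close Cedarfen (overflow 26)
  33÷3 = 11 each, +1 to first 0
Round 4: Elkhorn=44 Ironridge=47 Juniper=42 → close Ironridge (overflow 36)
  47÷2 = 23 each, +1 to first 1
Round 5: Elkhorn=68 Juniper=65 → close Elkhorn (overflow 53)
  68÷1 = 68 each, +1 to first 0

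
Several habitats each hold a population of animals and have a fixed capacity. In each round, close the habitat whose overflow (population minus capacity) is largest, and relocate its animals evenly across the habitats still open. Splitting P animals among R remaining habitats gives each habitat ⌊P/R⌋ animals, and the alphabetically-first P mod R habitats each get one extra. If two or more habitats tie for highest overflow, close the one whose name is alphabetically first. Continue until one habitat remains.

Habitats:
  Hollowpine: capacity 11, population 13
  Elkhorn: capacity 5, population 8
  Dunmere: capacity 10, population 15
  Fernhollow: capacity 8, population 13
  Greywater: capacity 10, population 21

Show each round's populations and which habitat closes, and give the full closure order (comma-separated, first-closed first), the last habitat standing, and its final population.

Closure order: Greywater, Dunmere, Fernhollow, Elkhorn
Last habitat: Hollowpine with 70 animals

Round 1: Dunmere=15 Elkhorn=8 Fernhollow=13 Greywater=21 Hollowpine=13 → close Greywater (overflow 11)
  21÷4 = 5 each, +1 to first 1
Round 2: Dunmere=21 Elkhorn=13 Fernhollow=18 Hollowpine=18 → close Dunmere (overflow 11)
  21÷3 = 7 each, +1 to first 0
Round 3: Elkhorn=20 Fernhollow=25 Hollowpine=25 → close Fernhollow (overflow 17)
  25÷2 = 12 each, +1 to first 1
Round 4: Elkhorn=33 Hollowpine=37 → close Elkhorn (overflow 28)
  33÷1 = 33 each, +1 to first 0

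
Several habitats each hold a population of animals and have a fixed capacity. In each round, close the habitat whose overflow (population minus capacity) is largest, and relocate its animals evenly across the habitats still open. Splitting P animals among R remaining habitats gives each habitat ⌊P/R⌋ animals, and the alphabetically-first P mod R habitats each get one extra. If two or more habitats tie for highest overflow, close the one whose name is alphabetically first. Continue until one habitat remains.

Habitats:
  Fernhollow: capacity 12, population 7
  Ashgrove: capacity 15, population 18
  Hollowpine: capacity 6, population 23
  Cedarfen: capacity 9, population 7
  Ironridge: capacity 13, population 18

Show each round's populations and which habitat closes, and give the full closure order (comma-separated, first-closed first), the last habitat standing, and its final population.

Closure order: Hollowpine, Ironridge, Ashgrove, Cedarfen
Last habitat: Fernhollow with 73 animals

Round 1: Ashgrove=18 Cedarfen=7 Fernhollow=7 Hollowpine=23 Ironridge=18 → close Hollowpine (overflow 17)
  23÷4 = 5 each, +1 to first 3
Round 2: Ashgrove=24 Cedarfen=13 Fernhollow=13 Ironridge=23 → close Ironridge (overflow 10)
  23÷3 = 7 each, +1 to first 2
Round 3: Ashgrove=32 Cedarfen=21 Fernhollow=20 → close Ashgrove (overflow 17)
  32÷2 = 16 each, +1 to first 0
Round 4: Cedarfen=37 Fernhollow=36 → close Cedarfen (overflow 28)
  37÷1 = 37 each, +1 to first 0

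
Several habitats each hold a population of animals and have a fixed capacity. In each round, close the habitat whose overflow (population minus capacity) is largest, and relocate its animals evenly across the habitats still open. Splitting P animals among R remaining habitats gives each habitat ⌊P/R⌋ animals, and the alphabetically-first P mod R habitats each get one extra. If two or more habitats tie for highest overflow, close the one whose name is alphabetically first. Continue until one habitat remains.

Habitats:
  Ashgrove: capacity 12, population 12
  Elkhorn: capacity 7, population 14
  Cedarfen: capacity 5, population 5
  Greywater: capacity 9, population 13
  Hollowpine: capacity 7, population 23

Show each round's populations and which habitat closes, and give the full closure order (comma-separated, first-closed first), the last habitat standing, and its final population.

Round 1: Ashgrove=12 Cedarfen=5 Elkhorn=14 Greywater=13 Hollowpine=23 → close Hollowpine (overflow 16)
  23÷4 = 5 each, +1 to first 3
Round 2: Ashgrove=18 Cedarfen=11 Elkhorn=20 Greywater=18 → close Elkhorn (overflow 13)
  20÷3 = 6 each, +1 to first 2
Round 3: Ashgrove=25 Cedarfen=18 Greywater=24 → close Greywater (overflow 15)
  24÷2 = 12 each, +1 to first 0
Round 4: Ashgrove=37 Cedarfen=30 → close Ashgrove (overflow 25)
  37÷1 = 37 each, +1 to first 0

Closure order: Hollowpine, Elkhorn, Greywater, Ashgrove
Last habitat: Cedarfen with 67 animals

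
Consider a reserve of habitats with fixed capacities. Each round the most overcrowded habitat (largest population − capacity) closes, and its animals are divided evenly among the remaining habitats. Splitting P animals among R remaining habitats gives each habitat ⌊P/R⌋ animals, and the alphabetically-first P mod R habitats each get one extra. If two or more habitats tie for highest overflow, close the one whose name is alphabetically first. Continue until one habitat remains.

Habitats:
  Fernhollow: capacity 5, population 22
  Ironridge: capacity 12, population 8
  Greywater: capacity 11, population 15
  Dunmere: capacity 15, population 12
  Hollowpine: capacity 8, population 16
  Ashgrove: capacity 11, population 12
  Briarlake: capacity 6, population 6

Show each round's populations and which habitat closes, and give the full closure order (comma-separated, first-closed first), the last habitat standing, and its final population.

Closure order: Fernhollow, Hollowpine, Greywater, Ashgrove, Briarlake, Dunmere
Last habitat: Ironridge with 91 animals

Round 1: Ashgrove=12 Briarlake=6 Dunmere=12 Fernhollow=22 Greywater=15 Hollowpine=16 Ironridge=8 → close Fernhollow (overflow 17)
  22÷6 = 3 each, +1 to first 4
Round 2: Ashgrove=16 Briarlake=10 Dunmere=16 Greywater=19 Hollowpine=19 Ironridge=11 → close Hollowpine (overflow 11)
  19÷5 = 3 each, +1 to first 4
Round 3: Ashgrove=20 Briarlake=14 Dunmere=20 Greywater=23 Ironridge=14 → close Greywater (overflow 12)
  23÷4 = 5 each, +1 to first 3
Round 4: Ashgrove=26 Briarlake=20 Dunmere=26 Ironridge=19 → close Ashgrove (overflow 15)
  26÷3 = 8 each, +1 to first 2
Round 5: Briarlake=29 Dunmere=35 Ironridge=27 → close Briarlake (overflow 23)
  29÷2 = 14 each, +1 to first 1
Round 6: Dunmere=50 Ironridge=41 → close Dunmere (overflow 35)
  50÷1 = 50 each, +1 to first 0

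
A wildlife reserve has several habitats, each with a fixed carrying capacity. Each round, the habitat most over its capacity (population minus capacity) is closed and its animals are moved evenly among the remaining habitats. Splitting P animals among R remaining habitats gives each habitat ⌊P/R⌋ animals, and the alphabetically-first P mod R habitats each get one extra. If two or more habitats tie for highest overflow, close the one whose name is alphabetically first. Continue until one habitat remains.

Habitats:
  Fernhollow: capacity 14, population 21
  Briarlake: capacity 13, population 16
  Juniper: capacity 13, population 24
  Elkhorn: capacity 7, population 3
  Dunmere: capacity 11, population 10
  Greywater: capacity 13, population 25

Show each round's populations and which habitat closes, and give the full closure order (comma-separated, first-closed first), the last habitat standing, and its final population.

Round 1: Briarlake=16 Dunmere=10 Elkhorn=3 Fernhollow=21 Greywater=25 Juniper=24 → close Greywater (overflow 12)
  25÷5 = 5 each, +1 to first 0
Round 2: Briarlake=21 Dunmere=15 Elkhorn=8 Fernhollow=26 Juniper=29 → close Juniper (overflow 16)
  29÷4 = 7 each, +1 to first 1
Round 3: Briarlake=29 Dunmere=22 Elkhorn=15 Fernhollow=33 → close Fernhollow (overflow 19)
  33÷3 = 11 each, +1 to first 0
Round 4: Briarlake=40 Dunmere=33 Elkhorn=26 → close Briarlake (overflow 27)
  40÷2 = 20 each, +1 to first 0
Round 5: Dunmere=53 Elkhorn=46 → close Dunmere (overflow 42)
  53÷1 = 53 each, +1 to first 0

Closure order: Greywater, Juniper, Fernhollow, Briarlake, Dunmere
Last habitat: Elkhorn with 99 animals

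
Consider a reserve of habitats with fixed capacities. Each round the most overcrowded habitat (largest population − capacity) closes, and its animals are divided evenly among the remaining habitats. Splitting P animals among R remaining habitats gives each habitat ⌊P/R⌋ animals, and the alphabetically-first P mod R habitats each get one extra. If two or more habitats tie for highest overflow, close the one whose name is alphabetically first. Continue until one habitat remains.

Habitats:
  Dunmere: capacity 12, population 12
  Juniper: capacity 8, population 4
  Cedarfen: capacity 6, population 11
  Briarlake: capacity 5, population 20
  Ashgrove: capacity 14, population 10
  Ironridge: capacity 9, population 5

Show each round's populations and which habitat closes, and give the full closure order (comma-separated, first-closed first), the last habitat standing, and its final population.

Closure order: Briarlake, Cedarfen, Dunmere, Ashgrove, Ironridge
Last habitat: Juniper with 62 animals

Round 1: Ashgrove=10 Briarlake=20 Cedarfen=11 Dunmere=12 Ironridge=5 Juniper=4 → close Briarlake (overflow 15)
  20÷5 = 4 each, +1 to first 0
Round 2: Ashgrove=14 Cedarfen=15 Dunmere=16 Ironridge=9 Juniper=8 → close Cedarfen (overflow 9)
  15÷4 = 3 each, +1 to first 3
Round 3: Ashgrove=18 Dunmere=20 Ironridge=13 Juniper=11 → close Dunmere (overflow 8)
  20÷3 = 6 each, +1 to first 2
Round 4: Ashgrove=25 Ironridge=20 Juniper=17 → close Ashgrove (overflow 11)
  25÷2 = 12 each, +1 to first 1
Round 5: Ironridge=33 Juniper=29 → close Ironridge (overflow 24)
  33÷1 = 33 each, +1 to first 0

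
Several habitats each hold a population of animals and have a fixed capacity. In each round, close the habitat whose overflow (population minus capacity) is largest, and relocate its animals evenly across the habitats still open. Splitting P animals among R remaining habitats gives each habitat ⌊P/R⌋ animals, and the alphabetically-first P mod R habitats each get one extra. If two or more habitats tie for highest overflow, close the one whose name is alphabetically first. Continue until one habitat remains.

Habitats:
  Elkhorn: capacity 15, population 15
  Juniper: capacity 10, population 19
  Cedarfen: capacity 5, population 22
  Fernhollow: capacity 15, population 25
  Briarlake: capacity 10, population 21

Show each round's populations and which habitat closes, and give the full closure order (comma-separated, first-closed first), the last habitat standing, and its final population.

Round 1: Briarlake=21 Cedarfen=22 Elkhorn=15 Fernhollow=25 Juniper=19 → close Cedarfen (overflow 17)
  22÷4 = 5 each, +1 to first 2
Round 2: Briarlake=27 Elkhorn=21 Fernhollow=30 Juniper=24 → close Briarlake (overflow 17)
  27÷3 = 9 each, +1 to first 0
Round 3: Elkhorn=30 Fernhollow=39 Juniper=33 → close Fernhollow (overflow 24)
  39÷2 = 19 each, +1 to first 1
Round 4: Elkhorn=50 Juniper=52 → close Juniper (overflow 42)
  52÷1 = 52 each, +1 to first 0

Closure order: Cedarfen, Briarlake, Fernhollow, Juniper
Last habitat: Elkhorn with 102 animals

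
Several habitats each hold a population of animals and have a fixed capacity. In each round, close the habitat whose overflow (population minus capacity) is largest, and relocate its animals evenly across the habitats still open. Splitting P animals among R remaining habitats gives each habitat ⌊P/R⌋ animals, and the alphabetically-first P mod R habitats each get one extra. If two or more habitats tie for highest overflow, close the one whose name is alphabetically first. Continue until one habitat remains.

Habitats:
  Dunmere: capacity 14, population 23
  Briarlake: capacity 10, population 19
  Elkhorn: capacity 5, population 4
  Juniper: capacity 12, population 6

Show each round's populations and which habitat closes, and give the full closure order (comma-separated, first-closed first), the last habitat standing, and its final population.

Closure order: Briarlake, Dunmere, Elkhorn
Last habitat: Juniper with 52 animals

Round 1: Briarlake=19 Dunmere=23 Elkhorn=4 Juniper=6 → close Briarlake (overflow 9)
  19÷3 = 6 each, +1 to first 1
Round 2: Dunmere=30 Elkhorn=10 Juniper=12 → close Dunmere (overflow 16)
  30÷2 = 15 each, +1 to first 0
Round 3: Elkhorn=25 Juniper=27 → close Elkhorn (overflow 20)
  25÷1 = 25 each, +1 to first 0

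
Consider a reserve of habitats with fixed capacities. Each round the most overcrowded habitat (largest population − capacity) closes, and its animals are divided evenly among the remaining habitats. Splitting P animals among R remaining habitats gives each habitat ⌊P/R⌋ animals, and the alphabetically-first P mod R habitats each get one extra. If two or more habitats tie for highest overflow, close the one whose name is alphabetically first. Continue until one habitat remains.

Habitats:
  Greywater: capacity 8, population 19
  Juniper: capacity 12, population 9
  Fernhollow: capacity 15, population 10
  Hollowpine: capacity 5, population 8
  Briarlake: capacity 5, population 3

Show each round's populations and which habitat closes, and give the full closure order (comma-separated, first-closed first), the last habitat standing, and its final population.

Round 1: Briarlake=3 Fernhollow=10 Greywater=19 Hollowpine=8 Juniper=9 → close Greywater (overflow 11)
  19÷4 = 4 each, +1 to first 3
Round 2: Briarlake=8 Fernhollow=15 Hollowpine=13 Juniper=13 → close Hollowpine (overflow 8)
  13÷3 = 4 each, +1 to first 1
Round 3: Briarlake=13 Fernhollow=19 Juniper=17 → close Briarlake (overflow 8)
  13÷2 = 6 each, +1 to first 1
Round 4: Fernhollow=26 Juniper=23 → close Fernhollow (overflow 11)
  26÷1 = 26 each, +1 to first 0

Closure order: Greywater, Hollowpine, Briarlake, Fernhollow
Last habitat: Juniper with 49 animals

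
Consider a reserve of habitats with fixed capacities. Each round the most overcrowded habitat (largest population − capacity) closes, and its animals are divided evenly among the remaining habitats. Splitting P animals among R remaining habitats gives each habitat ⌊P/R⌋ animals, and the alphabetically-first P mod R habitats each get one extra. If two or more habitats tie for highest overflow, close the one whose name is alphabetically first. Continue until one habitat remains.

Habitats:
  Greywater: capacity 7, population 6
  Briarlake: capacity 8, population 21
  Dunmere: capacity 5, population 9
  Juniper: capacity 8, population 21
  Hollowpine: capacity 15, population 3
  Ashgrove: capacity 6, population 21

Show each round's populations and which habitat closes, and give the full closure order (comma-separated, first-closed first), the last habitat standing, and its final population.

Closure order: Ashgrove, Briarlake, Juniper, Dunmere, Greywater
Last habitat: Hollowpine with 81 animals

Round 1: Ashgrove=21 Briarlake=21 Dunmere=9 Greywater=6 Hollowpine=3 Juniper=21 → close Ashgrove (overflow 15)
  21÷5 = 4 each, +1 to first 1
Round 2: Briarlake=26 Dunmere=13 Greywater=10 Hollowpine=7 Juniper=25 → close Briarlake (overflow 18)
  26÷4 = 6 each, +1 to first 2
Round 3: Dunmere=20 Greywater=17 Hollowpine=13 Juniper=31 → close Juniper (overflow 23)
  31÷3 = 10 each, +1 to first 1
Round 4: Dunmere=31 Greywater=27 Hollowpine=23 → close Dunmere (overflow 26)
  31÷2 = 15 each, +1 to first 1
Round 5: Greywater=43 Hollowpine=38 → close Greywater (overflow 36)
  43÷1 = 43 each, +1 to first 0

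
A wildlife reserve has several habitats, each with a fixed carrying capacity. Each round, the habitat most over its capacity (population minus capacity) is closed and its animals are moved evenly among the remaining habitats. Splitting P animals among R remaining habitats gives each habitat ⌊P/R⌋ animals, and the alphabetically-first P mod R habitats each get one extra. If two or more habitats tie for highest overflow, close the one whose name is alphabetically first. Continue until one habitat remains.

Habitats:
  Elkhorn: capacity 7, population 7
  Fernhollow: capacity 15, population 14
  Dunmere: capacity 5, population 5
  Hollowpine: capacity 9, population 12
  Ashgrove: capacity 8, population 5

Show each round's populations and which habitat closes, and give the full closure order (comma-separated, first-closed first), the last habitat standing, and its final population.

Round 1: Ashgrove=5 Dunmere=5 Elkhorn=7 Fernhollow=14 Hollowpine=12 → close Hollowpine (overflow 3)
  12÷4 = 3 each, +1 to first 0
Round 2: Ashgrove=8 Dunmere=8 Elkhorn=10 Fernhollow=17 → close Dunmere (overflow 3)
  8÷3 = 2 each, +1 to first 2
Round 3: Ashgrove=11 Elkhorn=13 Fernhollow=19 → close Elkhorn (overflow 6)
  13÷2 = 6 each, +1 to first 1
Round 4: Ashgrove=18 Fernhollow=25 → close Ashgrove (overflow 10)
  18÷1 = 18 each, +1 to first 0

Closure order: Hollowpine, Dunmere, Elkhorn, Ashgrove
Last habitat: Fernhollow with 43 animals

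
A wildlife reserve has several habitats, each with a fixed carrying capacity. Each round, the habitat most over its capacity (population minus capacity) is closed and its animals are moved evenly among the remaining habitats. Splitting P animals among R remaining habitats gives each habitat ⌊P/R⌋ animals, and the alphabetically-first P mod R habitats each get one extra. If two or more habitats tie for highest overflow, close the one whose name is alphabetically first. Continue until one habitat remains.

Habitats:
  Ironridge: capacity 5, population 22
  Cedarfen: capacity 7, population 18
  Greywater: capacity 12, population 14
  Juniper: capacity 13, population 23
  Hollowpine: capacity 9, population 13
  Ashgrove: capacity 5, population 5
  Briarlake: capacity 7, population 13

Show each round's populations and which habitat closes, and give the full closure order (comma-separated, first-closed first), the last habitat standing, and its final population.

Closure order: Ironridge, Cedarfen, Juniper, Briarlake, Hollowpine, Ashgrove
Last habitat: Greywater with 108 animals

Round 1: Ashgrove=5 Briarlake=13 Cedarfen=18 Greywater=14 Hollowpine=13 Ironridge=22 Juniper=23 → close Ironridge (overflow 17)
  22÷6 = 3 each, +1 to first 4
Round 2: Ashgrove=9 Briarlake=17 Cedarfen=22 Greywater=18 Hollowpine=16 Juniper=26 → close Cedarfen (overflow 15)
  22÷5 = 4 each, +1 to first 2
Round 3: Ashgrove=14 Briarlake=22 Greywater=22 Hollowpine=20 Juniper=30 → close Juniper (overflow 17)
  30÷4 = 7 each, +1 to first 2
Round 4: Ashgrove=22 Briarlake=30 Greywater=29 Hollowpine=27 → close Briarlake (overflow 23)
  30÷3 = 10 each, +1 to first 0
Round 5: Ashgrove=32 Greywater=39 Hollowpine=37 → close Hollowpine (overflow 28)
  37÷2 = 18 each, +1 to first 1
Round 6: Ashgrove=51 Greywater=57 → close Ashgrove (overflow 46)
  51÷1 = 51 each, +1 to first 0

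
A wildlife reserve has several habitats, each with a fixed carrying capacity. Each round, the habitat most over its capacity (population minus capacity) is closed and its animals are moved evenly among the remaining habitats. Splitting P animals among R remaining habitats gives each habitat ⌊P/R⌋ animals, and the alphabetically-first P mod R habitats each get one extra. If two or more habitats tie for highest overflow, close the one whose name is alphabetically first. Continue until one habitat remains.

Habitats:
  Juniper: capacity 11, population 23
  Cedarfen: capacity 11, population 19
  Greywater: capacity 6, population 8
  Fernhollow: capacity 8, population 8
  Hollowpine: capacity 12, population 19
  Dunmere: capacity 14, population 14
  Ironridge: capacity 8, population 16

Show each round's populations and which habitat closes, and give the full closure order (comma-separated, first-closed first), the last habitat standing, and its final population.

Closure order: Juniper, Cedarfen, Hollowpine, Ironridge, Greywater, Dunmere
Last habitat: Fernhollow with 107 animals

Round 1: Cedarfen=19 Dunmere=14 Fernhollow=8 Greywater=8 Hollowpine=19 Ironridge=16 Juniper=23 → close Juniper (overflow 12)
  23÷6 = 3 each, +1 to first 5
Round 2: Cedarfen=23 Dunmere=18 Fernhollow=12 Greywater=12 Hollowpine=23 Ironridge=19 → close Cedarfen (overflow 12)
  23÷5 = 4 each, +1 to first 3
Round 3: Dunmere=23 Fernhollow=17 Greywater=17 Hollowpine=27 Ironridge=23 → close Hollowpine (overflow 15)
  27÷4 = 6 each, +1 to first 3
Round 4: Dunmere=30 Fernhollow=24 Greywater=24 Ironridge=29 → close Ironridge (overflow 21)
  29÷3 = 9 each, +1 to first 2
Round 5: Dunmere=40 Fernhollow=34 Greywater=33 → close Greywater (overflow 27)
  33÷2 = 16 each, +1 to first 1
Round 6: Dunmere=57 Fernhollow=50 → close Dunmere (overflow 43)
  57÷1 = 57 each, +1 to first 0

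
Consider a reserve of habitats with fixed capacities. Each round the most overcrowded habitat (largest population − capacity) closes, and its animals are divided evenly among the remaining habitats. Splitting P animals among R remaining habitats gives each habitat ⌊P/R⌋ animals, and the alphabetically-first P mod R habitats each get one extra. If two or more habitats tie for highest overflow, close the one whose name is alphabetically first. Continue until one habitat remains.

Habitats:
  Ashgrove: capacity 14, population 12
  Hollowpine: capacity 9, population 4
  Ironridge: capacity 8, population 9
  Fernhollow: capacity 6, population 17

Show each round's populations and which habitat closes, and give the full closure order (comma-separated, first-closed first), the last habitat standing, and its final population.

Closure order: Fernhollow, Ironridge, Ashgrove
Last habitat: Hollowpine with 42 animals

Round 1: Ashgrove=12 Fernhollow=17 Hollowpine=4 Ironridge=9 → close Fernhollow (overflow 11)
  17÷3 = 5 each, +1 to first 2
Round 2: Ashgrove=18 Hollowpine=10 Ironridge=14 → close Ironridge (overflow 6)
  14÷2 = 7 each, +1 to first 0
Round 3: Ashgrove=25 Hollowpine=17 → close Ashgrove (overflow 11)
  25÷1 = 25 each, +1 to first 0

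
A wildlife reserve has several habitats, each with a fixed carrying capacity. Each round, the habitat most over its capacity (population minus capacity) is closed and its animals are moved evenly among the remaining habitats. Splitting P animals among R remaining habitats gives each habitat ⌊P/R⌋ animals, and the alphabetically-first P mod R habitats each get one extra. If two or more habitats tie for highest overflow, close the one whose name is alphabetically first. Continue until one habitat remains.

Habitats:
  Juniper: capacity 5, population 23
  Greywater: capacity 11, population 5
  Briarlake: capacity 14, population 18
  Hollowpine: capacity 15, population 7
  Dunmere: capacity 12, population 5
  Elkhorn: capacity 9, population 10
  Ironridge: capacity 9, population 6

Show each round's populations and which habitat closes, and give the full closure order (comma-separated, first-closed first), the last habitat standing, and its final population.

Round 1: Briarlake=18 Dunmere=5 Elkhorn=10 Greywater=5 Hollowpine=7 Ironridge=6 Juniper=23 → close Juniper (overflow 18)
  23÷6 = 3 each, +1 to first 5
Round 2: Briarlake=22 Dunmere=9 Elkhorn=14 Greywater=9 Hollowpine=11 Ironridge=9 → close Briarlake (overflow 8)
  22÷5 = 4 each, +1 to first 2
Round 3: Dunmere=14 Elkhorn=19 Greywater=13 Hollowpine=15 Ironridge=13 → close Elkhorn (overflow 10)
  19÷4 = 4 each, +1 to first 3
Round 4: Dunmere=19 Greywater=18 Hollowpine=20 Ironridge=17 → close Ironridge (overflow 8)
  17÷3 = 5 each, +1 to first 2
Round 5: Dunmere=25 Greywater=24 Hollowpine=25 → close Dunmere (overflow 13)
  25÷2 = 12 each, +1 to first 1
Round 6: Greywater=37 Hollowpine=37 → close Greywater (overflow 26)
  37÷1 = 37 each, +1 to first 0

Closure order: Juniper, Briarlake, Elkhorn, Ironridge, Dunmere, Greywater
Last habitat: Hollowpine with 74 animals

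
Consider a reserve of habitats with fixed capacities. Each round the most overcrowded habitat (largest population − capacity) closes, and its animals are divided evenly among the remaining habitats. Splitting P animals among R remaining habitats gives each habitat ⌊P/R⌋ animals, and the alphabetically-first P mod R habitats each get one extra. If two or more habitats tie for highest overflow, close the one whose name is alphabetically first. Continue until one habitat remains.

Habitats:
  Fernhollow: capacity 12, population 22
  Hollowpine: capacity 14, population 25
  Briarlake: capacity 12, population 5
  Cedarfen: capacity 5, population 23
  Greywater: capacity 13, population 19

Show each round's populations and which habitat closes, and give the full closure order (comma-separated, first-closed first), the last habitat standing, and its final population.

Round 1: Briarlake=5 Cedarfen=23 Fernhollow=22 Greywater=19 Hollowpine=25 → close Cedarfen (overflow 18)
  23÷4 = 5 each, +1 to first 3
Round 2: Briarlake=11 Fernhollow=28 Greywater=25 Hollowpine=30 → close Fernhollow (overflow 16)
  28÷3 = 9 each, +1 to first 1
Round 3: Briarlake=21 Greywater=34 Hollowpine=39 → close Hollowpine (overflow 25)
  39÷2 = 19 each, +1 to first 1
Round 4: Briarlake=41 Greywater=53 → close Greywater (overflow 40)
  53÷1 = 53 each, +1 to first 0

Closure order: Cedarfen, Fernhollow, Hollowpine, Greywater
Last habitat: Briarlake with 94 animals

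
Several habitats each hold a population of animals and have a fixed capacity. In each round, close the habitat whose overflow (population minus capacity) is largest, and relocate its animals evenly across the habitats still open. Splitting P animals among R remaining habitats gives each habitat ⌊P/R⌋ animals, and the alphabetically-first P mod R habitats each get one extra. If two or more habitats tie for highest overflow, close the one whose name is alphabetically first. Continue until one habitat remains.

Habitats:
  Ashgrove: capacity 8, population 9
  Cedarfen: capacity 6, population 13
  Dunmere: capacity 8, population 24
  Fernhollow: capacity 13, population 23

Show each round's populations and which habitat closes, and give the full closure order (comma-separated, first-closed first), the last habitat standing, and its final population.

Round 1: Ashgrove=9 Cedarfen=13 Dunmere=24 Fernhollow=23 → close Dunmere (overflow 16)
  24÷3 = 8 each, +1 to first 0
Round 2: Ashgrove=17 Cedarfen=21 Fernhollow=31 → close Fernhollow (overflow 18)
  31÷2 = 15 each, +1 to first 1
Round 3: Ashgrove=33 Cedarfen=36 → close Cedarfen (overflow 30)
  36÷1 = 36 each, +1 to first 0

Closure order: Dunmere, Fernhollow, Cedarfen
Last habitat: Ashgrove with 69 animals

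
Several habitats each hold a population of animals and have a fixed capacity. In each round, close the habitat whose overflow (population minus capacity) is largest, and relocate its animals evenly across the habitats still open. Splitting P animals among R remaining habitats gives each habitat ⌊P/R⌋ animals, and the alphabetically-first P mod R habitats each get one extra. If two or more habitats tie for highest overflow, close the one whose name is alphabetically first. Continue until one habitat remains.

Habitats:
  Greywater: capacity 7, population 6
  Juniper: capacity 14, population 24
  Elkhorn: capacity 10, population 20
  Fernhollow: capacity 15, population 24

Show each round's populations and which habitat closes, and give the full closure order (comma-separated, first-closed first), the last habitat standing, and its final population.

Closure order: Elkhorn, Fernhollow, Juniper
Last habitat: Greywater with 74 animals

Round 1: Elkhorn=20 Fernhollow=24 Greywater=6 Juniper=24 → close Elkhorn (overflow 10)
  20÷3 = 6 each, +1 to first 2
Round 2: Fernhollow=31 Greywater=13 Juniper=30 → close Fernhollow (overflow 16)
  31÷2 = 15 each, +1 to first 1
Round 3: Greywater=29 Juniper=45 → close Juniper (overflow 31)
  45÷1 = 45 each, +1 to first 0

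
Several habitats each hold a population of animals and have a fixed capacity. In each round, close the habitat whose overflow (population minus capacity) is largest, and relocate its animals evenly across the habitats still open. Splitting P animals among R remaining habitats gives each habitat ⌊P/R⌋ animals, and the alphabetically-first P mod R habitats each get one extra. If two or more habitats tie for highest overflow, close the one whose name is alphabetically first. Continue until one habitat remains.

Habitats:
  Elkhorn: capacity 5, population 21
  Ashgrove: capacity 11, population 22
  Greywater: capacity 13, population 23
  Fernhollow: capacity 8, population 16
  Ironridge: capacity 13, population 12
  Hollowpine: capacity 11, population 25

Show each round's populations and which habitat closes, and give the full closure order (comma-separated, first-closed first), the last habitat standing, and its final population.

Closure order: Elkhorn, Hollowpine, Ashgrove, Greywater, Fernhollow
Last habitat: Ironridge with 119 animals

Round 1: Ashgrove=22 Elkhorn=21 Fernhollow=16 Greywater=23 Hollowpine=25 Ironridge=12 → close Elkhorn (overflow 16)
  21÷5 = 4 each, +1 to first 1
Round 2: Ashgrove=27 Fernhollow=20 Greywater=27 Hollowpine=29 Ironridge=16 → close Hollowpine (overflow 18)
  29÷4 = 7 each, +1 to first 1
Round 3: Ashgrove=35 Fernhollow=27 Greywater=34 Ironridge=23 → close Ashgrove (overflow 24)
  35÷3 = 11 each, +1 to first 2
Round 4: Fernhollow=39 Greywater=46 Ironridge=34 → close Greywater (overflow 33)
  46÷2 = 23 each, +1 to first 0
Round 5: Fernhollow=62 Ironridge=57 → close Fernhollow (overflow 54)
  62÷1 = 62 each, +1 to first 0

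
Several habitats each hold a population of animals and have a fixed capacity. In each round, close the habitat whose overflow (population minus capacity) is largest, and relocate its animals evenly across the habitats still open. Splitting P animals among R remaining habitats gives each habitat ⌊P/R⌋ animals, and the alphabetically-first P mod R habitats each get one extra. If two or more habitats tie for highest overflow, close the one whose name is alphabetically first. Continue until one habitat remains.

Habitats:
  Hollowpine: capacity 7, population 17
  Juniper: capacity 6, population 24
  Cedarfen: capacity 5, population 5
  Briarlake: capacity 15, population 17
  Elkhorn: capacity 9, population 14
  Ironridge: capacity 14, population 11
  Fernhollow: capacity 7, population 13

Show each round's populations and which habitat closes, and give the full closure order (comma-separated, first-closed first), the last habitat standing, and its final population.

Closure order: Juniper, Hollowpine, Fernhollow, Elkhorn, Briarlake, Cedarfen
Last habitat: Ironridge with 101 animals

Round 1: Briarlake=17 Cedarfen=5 Elkhorn=14 Fernhollow=13 Hollowpine=17 Ironridge=11 Juniper=24 → close Juniper (overflow 18)
  24÷6 = 4 each, +1 to first 0
Round 2: Briarlake=21 Cedarfen=9 Elkhorn=18 Fernhollow=17 Hollowpine=21 Ironridge=15 → close Hollowpine (overflow 14)
  21÷5 = 4 each, +1 to first 1
Round 3: Briarlake=26 Cedarfen=13 Elkhorn=22 Fernhollow=21 Ironridge=19 → close Fernhollow (overflow 14)
  21÷4 = 5 each, +1 to first 1
Round 4: Briarlake=32 Cedarfen=18 Elkhorn=27 Ironridge=24 → close Elkhorn (overflow 18)
  27÷3 = 9 each, +1 to first 0
Round 5: Briarlake=41 Cedarfen=27 Ironridge=33 → close Briarlake (overflow 26)
  41÷2 = 20 each, +1 to first 1
Round 6: Cedarfen=48 Ironridge=53 → close Cedarfen (overflow 43)
  48÷1 = 48 each, +1 to first 0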